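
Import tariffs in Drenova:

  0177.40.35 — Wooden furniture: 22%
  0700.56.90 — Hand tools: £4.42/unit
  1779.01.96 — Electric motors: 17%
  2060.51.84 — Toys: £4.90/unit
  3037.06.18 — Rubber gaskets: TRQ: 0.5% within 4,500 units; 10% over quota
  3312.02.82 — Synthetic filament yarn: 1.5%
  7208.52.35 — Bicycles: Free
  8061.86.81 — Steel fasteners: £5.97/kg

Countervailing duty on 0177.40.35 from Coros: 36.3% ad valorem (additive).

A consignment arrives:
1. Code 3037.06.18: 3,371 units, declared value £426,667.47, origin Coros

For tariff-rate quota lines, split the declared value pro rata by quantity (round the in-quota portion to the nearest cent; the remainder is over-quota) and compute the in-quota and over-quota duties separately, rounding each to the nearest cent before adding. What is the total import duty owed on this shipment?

Line 1 (3037.06.18, Coros, 3,371 units, £426,667.47):
Code 3037.06.18 is under a tariff-rate quota (threshold 4,500 units). Quantity 3,371 units is within the quota, so the in-quota rate 0.5% applies to the full value.
Duty = £426,667.47 × 0.5% = £2,133.34.

£2,133.34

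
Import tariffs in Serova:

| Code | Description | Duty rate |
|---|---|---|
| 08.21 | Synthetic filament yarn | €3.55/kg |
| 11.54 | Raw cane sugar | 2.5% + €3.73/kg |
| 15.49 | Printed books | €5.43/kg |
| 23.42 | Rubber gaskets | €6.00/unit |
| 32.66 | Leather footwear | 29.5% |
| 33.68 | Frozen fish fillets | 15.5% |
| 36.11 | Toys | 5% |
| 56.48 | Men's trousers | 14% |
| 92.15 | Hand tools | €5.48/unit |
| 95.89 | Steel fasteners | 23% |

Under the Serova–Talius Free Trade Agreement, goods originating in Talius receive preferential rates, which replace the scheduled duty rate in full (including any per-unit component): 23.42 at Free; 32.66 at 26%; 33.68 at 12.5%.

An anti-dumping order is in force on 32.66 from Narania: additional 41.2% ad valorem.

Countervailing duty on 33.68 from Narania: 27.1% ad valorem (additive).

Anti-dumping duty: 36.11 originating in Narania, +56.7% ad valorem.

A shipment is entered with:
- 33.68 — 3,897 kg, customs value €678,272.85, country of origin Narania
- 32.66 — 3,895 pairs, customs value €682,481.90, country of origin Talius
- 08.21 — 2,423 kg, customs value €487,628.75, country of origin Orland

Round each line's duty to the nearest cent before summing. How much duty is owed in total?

Line 1 (33.68, Narania, 3,897 kg, €678,272.85):
Base rate for 33.68 is 15.5%.
33.68 has an FTA preferential rate, but origin Narania is not Talius; base rate stands.
Additional duty on 33.68 from Narania: +27.1%. Applied ad valorem rate: 15.5% + 27.1% = 42.6%.
Duty = €678,272.85 × 42.6% = €288,944.23.
Line 2 (32.66, Talius, 3,895 pairs, €682,481.90):
Base rate for 32.66 is 29.5%.
Origin Talius qualifies under the Serova–Talius agreement and 32.66 is covered: preferential rate 26% applies instead.
The additional-duty order on 32.66 targets Narania, not Talius; it does not apply.
Duty = €682,481.90 × 26% = €177,445.29.
Line 3 (08.21, Orland, 2,423 kg, €487,628.75):
Base rate for 08.21 is €3.55/kg.
Duty = 2,423 × €3.55 = €8,601.65.
Total = €288,944.23 + €177,445.29 + €8,601.65 = €474,991.17.

€474,991.17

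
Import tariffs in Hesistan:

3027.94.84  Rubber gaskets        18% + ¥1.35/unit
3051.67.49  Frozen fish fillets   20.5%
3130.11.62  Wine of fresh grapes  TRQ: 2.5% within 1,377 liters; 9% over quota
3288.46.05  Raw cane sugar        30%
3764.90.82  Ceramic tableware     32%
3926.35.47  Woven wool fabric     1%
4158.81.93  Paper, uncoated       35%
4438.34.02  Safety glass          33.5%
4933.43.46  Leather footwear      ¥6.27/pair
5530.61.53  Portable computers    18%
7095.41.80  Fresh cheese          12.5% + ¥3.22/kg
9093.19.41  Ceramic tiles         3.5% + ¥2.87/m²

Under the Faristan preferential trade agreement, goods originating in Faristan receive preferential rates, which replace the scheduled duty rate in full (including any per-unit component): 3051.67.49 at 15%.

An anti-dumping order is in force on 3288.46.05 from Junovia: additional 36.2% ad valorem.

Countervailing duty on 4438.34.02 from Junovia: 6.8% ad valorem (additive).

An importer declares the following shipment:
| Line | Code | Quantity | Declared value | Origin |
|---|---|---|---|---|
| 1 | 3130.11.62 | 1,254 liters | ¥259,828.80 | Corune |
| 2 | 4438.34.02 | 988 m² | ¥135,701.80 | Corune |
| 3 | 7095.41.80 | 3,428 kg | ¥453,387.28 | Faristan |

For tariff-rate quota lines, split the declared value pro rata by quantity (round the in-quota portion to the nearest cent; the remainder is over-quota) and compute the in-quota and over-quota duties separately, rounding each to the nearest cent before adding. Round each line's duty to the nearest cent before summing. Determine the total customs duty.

Line 1 (3130.11.62, Corune, 1,254 liters, ¥259,828.80):
Code 3130.11.62 is under a tariff-rate quota (threshold 1,377 liters). Quantity 1,254 liters is within the quota, so the in-quota rate 2.5% applies to the full value.
Duty = ¥259,828.80 × 2.5% = ¥6,495.72.
Line 2 (4438.34.02, Corune, 988 m², ¥135,701.80):
Base rate for 4438.34.02 is 33.5%.
The additional-duty order on 4438.34.02 targets Junovia, not Corune; it does not apply.
Duty = ¥135,701.80 × 33.5% = ¥45,460.10.
Line 3 (7095.41.80, Faristan, 3,428 kg, ¥453,387.28):
Base rate for 7095.41.80 is 12.5% + ¥3.22/kg.
Origin Faristan is the FTA partner but 7095.41.80 is not on the preference list; base rate stands.
Duty = ¥453,387.28 × 12.5% + 3,428 × ¥3.22 = ¥67,711.57.
Total = ¥6,495.72 + ¥45,460.10 + ¥67,711.57 = ¥119,667.39.

¥119,667.39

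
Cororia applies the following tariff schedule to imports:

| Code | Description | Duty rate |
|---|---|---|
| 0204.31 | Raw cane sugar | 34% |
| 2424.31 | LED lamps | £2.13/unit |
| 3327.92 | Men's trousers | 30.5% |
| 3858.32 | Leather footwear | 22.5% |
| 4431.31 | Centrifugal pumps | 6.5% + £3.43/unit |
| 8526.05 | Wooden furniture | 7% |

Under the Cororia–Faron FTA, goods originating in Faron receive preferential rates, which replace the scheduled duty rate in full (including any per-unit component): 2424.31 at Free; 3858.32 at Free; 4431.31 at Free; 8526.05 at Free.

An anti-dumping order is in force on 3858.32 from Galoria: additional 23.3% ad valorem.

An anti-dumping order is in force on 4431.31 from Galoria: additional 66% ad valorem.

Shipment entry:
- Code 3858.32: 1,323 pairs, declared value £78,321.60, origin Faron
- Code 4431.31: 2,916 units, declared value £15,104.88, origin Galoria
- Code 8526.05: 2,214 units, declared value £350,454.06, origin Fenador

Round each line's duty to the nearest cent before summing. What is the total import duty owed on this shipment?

£45,484.70

Line 1 (3858.32, Faron, 1,323 pairs, £78,321.60):
Base rate for 3858.32 is 22.5%.
Origin Faron qualifies under the Cororia–Faron agreement and 3858.32 is covered: preferential rate Free applies instead.
The additional-duty order on 3858.32 targets Galoria, not Faron; it does not apply.
Duty = £78,321.60 × 0% = £0.00.
Line 2 (4431.31, Galoria, 2,916 units, £15,104.88):
Base rate for 4431.31 is 6.5% + £3.43/unit.
4431.31 has an FTA preferential rate, but origin Galoria is not Faron; base rate stands.
Additional duty on 4431.31 from Galoria: +66%. Applied ad valorem rate: 6.5% + 66% = 72.5%.
Duty = £15,104.88 × 72.5% + 2,916 × £3.43 = £20,952.92.
Line 3 (8526.05, Fenador, 2,214 units, £350,454.06):
Base rate for 8526.05 is 7%.
8526.05 has an FTA preferential rate, but origin Fenador is not Faron; base rate stands.
Duty = £350,454.06 × 7% = £24,531.78.
Total = £0.00 + £20,952.92 + £24,531.78 = £45,484.70.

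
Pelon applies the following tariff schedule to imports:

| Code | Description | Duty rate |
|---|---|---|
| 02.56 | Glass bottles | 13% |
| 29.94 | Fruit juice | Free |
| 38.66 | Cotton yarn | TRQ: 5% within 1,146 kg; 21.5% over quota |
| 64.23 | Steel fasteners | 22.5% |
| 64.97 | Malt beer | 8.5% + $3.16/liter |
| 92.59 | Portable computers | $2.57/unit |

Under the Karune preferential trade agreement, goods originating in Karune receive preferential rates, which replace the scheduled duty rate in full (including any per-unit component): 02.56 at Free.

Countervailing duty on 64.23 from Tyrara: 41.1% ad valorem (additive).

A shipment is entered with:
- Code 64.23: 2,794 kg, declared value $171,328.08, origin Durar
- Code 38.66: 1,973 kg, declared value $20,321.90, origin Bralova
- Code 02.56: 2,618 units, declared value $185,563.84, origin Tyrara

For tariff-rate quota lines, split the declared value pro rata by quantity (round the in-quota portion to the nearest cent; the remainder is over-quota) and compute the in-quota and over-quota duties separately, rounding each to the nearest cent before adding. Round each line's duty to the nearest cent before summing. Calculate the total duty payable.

$65,093.70

Line 1 (64.23, Durar, 2,794 kg, $171,328.08):
Base rate for 64.23 is 22.5%.
The additional-duty order on 64.23 targets Tyrara, not Durar; it does not apply.
Duty = $171,328.08 × 22.5% = $38,548.82.
Line 2 (38.66, Bralova, 1,973 kg, $20,321.90):
Code 38.66 is under a tariff-rate quota (threshold 1,146 kg). In-quota: 1,146 kg at 5%; over-quota: 827 kg at 21.5%.
Pro-rata value split: in-quota = $20,321.90 × 1,146/1,973 = $11,803.80; over-quota = $20,321.90 − $11,803.80 = $8,518.10.
In-quota duty = $11,803.80 × 5% = $590.19. Over-quota duty = $8,518.10 × 21.5% = $1,831.39.
Line duty = $590.19 + $1,831.39 = $2,421.58.
Line 3 (02.56, Tyrara, 2,618 units, $185,563.84):
Base rate for 02.56 is 13%.
02.56 has an FTA preferential rate, but origin Tyrara is not Karune; base rate stands.
Duty = $185,563.84 × 13% = $24,123.30.
Total = $38,548.82 + $2,421.58 + $24,123.30 = $65,093.70.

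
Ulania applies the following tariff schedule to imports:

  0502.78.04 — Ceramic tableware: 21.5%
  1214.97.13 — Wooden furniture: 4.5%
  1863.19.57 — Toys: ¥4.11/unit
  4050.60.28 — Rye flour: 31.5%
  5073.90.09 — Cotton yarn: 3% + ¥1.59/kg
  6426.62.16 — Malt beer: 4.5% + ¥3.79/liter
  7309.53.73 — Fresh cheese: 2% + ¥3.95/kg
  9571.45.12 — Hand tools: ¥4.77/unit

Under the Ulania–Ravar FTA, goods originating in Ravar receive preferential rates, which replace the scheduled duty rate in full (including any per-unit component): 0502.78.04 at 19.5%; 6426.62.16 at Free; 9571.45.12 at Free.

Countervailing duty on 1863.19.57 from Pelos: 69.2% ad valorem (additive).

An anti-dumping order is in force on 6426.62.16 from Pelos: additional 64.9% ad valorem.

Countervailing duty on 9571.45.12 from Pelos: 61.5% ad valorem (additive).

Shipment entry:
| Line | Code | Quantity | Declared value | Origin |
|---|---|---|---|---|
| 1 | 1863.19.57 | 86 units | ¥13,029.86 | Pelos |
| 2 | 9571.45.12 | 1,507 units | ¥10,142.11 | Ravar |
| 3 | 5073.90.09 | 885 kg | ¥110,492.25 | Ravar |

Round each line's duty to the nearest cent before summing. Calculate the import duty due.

¥14,092.04

Line 1 (1863.19.57, Pelos, 86 units, ¥13,029.86):
Base rate for 1863.19.57 is ¥4.11/unit.
Additional duty on 1863.19.57 from Pelos: +69.2% ad valorem. Applied ad valorem rate = 69.2%.
Duty = ¥13,029.86 × 69.2% + 86 × ¥4.11 = ¥9,370.12.
Line 2 (9571.45.12, Ravar, 1,507 units, ¥10,142.11):
Base rate for 9571.45.12 is ¥4.77/unit.
Origin Ravar qualifies under the Ulania–Ravar agreement and 9571.45.12 is covered: preferential rate Free applies instead.
The additional-duty order on 9571.45.12 targets Pelos, not Ravar; it does not apply.
Duty = ¥10,142.11 × 0% = ¥0.00.
Line 3 (5073.90.09, Ravar, 885 kg, ¥110,492.25):
Base rate for 5073.90.09 is 3% + ¥1.59/kg.
Origin Ravar is the FTA partner but 5073.90.09 is not on the preference list; base rate stands.
Duty = ¥110,492.25 × 3% + 885 × ¥1.59 = ¥4,721.92.
Total = ¥9,370.12 + ¥0.00 + ¥4,721.92 = ¥14,092.04.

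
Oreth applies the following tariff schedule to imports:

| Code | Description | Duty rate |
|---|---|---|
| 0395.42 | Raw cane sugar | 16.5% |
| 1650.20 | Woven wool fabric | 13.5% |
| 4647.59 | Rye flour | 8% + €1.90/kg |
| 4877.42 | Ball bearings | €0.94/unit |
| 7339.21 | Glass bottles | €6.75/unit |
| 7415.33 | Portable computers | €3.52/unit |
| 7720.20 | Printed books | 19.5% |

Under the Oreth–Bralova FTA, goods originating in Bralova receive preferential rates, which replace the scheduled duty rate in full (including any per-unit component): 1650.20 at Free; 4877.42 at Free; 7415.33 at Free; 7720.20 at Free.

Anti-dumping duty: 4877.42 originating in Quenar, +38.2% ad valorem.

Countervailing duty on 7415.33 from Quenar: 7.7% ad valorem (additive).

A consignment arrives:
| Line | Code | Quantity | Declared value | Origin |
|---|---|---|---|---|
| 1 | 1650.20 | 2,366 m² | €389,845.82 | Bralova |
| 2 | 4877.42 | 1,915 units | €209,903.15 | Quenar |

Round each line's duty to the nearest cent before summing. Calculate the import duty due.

€81,983.10

Line 1 (1650.20, Bralova, 2,366 m², €389,845.82):
Base rate for 1650.20 is 13.5%.
Origin Bralova qualifies under the Oreth–Bralova agreement and 1650.20 is covered: preferential rate Free applies instead.
Duty = €389,845.82 × 0% = €0.00.
Line 2 (4877.42, Quenar, 1,915 units, €209,903.15):
Base rate for 4877.42 is €0.94/unit.
4877.42 has an FTA preferential rate, but origin Quenar is not Bralova; base rate stands.
Additional duty on 4877.42 from Quenar: +38.2% ad valorem. Applied ad valorem rate = 38.2%.
Duty = €209,903.15 × 38.2% + 1,915 × €0.94 = €81,983.10.
Total = €0.00 + €81,983.10 = €81,983.10.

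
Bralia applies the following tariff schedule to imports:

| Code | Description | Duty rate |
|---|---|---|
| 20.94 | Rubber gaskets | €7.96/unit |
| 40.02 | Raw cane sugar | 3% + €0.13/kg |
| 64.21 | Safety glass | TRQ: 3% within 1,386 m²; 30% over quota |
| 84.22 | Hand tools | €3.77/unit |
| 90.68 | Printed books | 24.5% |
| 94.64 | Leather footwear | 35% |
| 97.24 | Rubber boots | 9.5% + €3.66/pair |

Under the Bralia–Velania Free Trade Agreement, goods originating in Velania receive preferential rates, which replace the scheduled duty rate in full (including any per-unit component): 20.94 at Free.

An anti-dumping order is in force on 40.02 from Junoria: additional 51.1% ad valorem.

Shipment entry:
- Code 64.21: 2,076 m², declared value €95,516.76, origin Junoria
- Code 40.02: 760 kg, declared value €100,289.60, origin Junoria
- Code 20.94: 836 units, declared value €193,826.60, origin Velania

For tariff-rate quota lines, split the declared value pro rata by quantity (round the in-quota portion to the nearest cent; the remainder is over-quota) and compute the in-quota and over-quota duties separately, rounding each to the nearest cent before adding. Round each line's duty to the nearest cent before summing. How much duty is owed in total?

€65,792.64

Line 1 (64.21, Junoria, 2,076 m², €95,516.76):
Code 64.21 is under a tariff-rate quota (threshold 1,386 m²). In-quota: 1,386 m² at 3%; over-quota: 690 m² at 30%.
Pro-rata value split: in-quota = €95,516.76 × 1,386/2,076 = €63,769.86; over-quota = €95,516.76 − €63,769.86 = €31,746.90.
In-quota duty = €63,769.86 × 3% = €1,913.10. Over-quota duty = €31,746.90 × 30% = €9,524.07.
Line duty = €1,913.10 + €9,524.07 = €11,437.17.
Line 2 (40.02, Junoria, 760 kg, €100,289.60):
Base rate for 40.02 is 3% + €0.13/kg.
Additional duty on 40.02 from Junoria: +51.1%. Applied ad valorem rate: 3% + 51.1% = 54.1%.
Duty = €100,289.60 × 54.1% + 760 × €0.13 = €54,355.47.
Line 3 (20.94, Velania, 836 units, €193,826.60):
Base rate for 20.94 is €7.96/unit.
Origin Velania qualifies under the Bralia–Velania agreement and 20.94 is covered: preferential rate Free applies instead.
Duty = €193,826.60 × 0% = €0.00.
Total = €11,437.17 + €54,355.47 + €0.00 = €65,792.64.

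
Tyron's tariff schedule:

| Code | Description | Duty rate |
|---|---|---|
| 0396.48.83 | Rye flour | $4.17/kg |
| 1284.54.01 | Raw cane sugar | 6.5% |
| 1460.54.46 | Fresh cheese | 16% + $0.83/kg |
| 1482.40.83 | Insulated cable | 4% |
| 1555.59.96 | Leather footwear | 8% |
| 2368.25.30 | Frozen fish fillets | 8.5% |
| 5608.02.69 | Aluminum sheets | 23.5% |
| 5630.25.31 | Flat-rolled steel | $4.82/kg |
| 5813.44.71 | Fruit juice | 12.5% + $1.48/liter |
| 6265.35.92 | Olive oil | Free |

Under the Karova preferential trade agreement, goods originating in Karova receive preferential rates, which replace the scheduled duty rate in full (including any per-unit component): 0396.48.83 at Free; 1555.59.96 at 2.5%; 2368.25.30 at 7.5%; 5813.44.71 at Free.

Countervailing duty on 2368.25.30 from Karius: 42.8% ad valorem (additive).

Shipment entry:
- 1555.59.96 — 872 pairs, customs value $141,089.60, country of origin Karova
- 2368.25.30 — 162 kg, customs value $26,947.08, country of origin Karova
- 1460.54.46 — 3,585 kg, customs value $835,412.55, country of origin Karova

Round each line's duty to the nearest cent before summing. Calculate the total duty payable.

$142,189.83

Line 1 (1555.59.96, Karova, 872 pairs, $141,089.60):
Base rate for 1555.59.96 is 8%.
Origin Karova qualifies under the Tyron–Karova agreement and 1555.59.96 is covered: preferential rate 2.5% applies instead.
Duty = $141,089.60 × 2.5% = $3,527.24.
Line 2 (2368.25.30, Karova, 162 kg, $26,947.08):
Base rate for 2368.25.30 is 8.5%.
Origin Karova qualifies under the Tyron–Karova agreement and 2368.25.30 is covered: preferential rate 7.5% applies instead.
The additional-duty order on 2368.25.30 targets Karius, not Karova; it does not apply.
Duty = $26,947.08 × 7.5% = $2,021.03.
Line 3 (1460.54.46, Karova, 3,585 kg, $835,412.55):
Base rate for 1460.54.46 is 16% + $0.83/kg.
Origin Karova is the FTA partner but 1460.54.46 is not on the preference list; base rate stands.
Duty = $835,412.55 × 16% + 3,585 × $0.83 = $136,641.56.
Total = $3,527.24 + $2,021.03 + $136,641.56 = $142,189.83.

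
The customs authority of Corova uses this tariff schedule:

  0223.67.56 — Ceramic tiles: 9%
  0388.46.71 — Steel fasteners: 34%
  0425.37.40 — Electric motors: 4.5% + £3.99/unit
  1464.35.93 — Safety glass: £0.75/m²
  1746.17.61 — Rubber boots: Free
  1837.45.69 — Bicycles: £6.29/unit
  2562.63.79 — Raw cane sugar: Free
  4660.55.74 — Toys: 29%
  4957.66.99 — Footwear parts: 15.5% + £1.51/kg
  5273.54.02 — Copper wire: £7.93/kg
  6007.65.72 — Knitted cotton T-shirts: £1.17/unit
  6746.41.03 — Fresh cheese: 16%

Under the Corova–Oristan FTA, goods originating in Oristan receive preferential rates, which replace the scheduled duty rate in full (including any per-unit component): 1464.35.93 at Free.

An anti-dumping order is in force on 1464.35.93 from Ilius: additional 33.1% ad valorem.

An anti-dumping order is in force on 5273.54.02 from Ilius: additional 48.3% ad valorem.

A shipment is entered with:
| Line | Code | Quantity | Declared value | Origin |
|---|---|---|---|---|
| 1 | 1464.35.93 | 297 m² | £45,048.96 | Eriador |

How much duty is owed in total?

£222.75

Line 1 (1464.35.93, Eriador, 297 m², £45,048.96):
Base rate for 1464.35.93 is £0.75/m².
1464.35.93 has an FTA preferential rate, but origin Eriador is not Oristan; base rate stands.
The additional-duty order on 1464.35.93 targets Ilius, not Eriador; it does not apply.
Duty = 297 × £0.75 = £222.75.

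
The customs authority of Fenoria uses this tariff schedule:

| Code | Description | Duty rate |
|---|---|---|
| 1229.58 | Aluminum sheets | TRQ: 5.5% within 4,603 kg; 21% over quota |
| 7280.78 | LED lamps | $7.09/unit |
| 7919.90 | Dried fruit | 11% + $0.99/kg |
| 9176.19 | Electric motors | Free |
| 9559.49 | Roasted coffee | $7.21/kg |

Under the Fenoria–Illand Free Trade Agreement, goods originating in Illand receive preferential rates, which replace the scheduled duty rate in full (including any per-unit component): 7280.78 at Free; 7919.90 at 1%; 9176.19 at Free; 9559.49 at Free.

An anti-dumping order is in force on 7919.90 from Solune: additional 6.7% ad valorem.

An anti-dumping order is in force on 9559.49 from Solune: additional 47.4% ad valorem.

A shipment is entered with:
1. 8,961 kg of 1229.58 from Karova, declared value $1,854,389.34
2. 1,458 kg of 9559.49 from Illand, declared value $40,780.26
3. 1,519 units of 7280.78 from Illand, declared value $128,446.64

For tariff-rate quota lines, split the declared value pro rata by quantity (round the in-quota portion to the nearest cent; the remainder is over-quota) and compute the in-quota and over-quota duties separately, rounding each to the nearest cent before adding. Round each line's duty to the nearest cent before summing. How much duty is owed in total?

Line 1 (1229.58, Karova, 8,961 kg, $1,854,389.34):
Code 1229.58 is under a tariff-rate quota (threshold 4,603 kg). In-quota: 4,603 kg at 5.5%; over-quota: 4,358 kg at 21%.
Pro-rata value split: in-quota = $1,854,389.34 × 4,603/8,961 = $952,544.82; over-quota = $1,854,389.34 − $952,544.82 = $901,844.52.
In-quota duty = $952,544.82 × 5.5% = $52,389.97. Over-quota duty = $901,844.52 × 21% = $189,387.35.
Line duty = $52,389.97 + $189,387.35 = $241,777.32.
Line 2 (9559.49, Illand, 1,458 kg, $40,780.26):
Base rate for 9559.49 is $7.21/kg.
Origin Illand qualifies under the Fenoria–Illand agreement and 9559.49 is covered: preferential rate Free applies instead.
The additional-duty order on 9559.49 targets Solune, not Illand; it does not apply.
Duty = $40,780.26 × 0% = $0.00.
Line 3 (7280.78, Illand, 1,519 units, $128,446.64):
Base rate for 7280.78 is $7.09/unit.
Origin Illand qualifies under the Fenoria–Illand agreement and 7280.78 is covered: preferential rate Free applies instead.
Duty = $128,446.64 × 0% = $0.00.
Total = $241,777.32 + $0.00 + $0.00 = $241,777.32.

$241,777.32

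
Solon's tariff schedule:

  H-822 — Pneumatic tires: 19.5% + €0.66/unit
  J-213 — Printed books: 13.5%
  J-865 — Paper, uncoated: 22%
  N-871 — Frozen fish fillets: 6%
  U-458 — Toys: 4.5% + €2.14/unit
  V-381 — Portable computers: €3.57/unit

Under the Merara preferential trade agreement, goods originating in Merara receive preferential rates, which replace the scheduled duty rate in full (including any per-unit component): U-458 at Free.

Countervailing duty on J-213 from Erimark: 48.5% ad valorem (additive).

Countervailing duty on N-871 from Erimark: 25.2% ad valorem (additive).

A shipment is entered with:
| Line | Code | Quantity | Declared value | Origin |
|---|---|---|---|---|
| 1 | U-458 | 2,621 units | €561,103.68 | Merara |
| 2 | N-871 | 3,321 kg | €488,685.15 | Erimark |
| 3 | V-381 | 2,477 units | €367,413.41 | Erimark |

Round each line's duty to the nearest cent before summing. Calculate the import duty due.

Line 1 (U-458, Merara, 2,621 units, €561,103.68):
Base rate for U-458 is 4.5% + €2.14/unit.
Origin Merara qualifies under the Solon–Merara agreement and U-458 is covered: preferential rate Free applies instead.
Duty = €561,103.68 × 0% = €0.00.
Line 2 (N-871, Erimark, 3,321 kg, €488,685.15):
Base rate for N-871 is 6%.
Additional duty on N-871 from Erimark: +25.2%. Applied ad valorem rate: 6% + 25.2% = 31.2%.
Duty = €488,685.15 × 31.2% = €152,469.77.
Line 3 (V-381, Erimark, 2,477 units, €367,413.41):
Base rate for V-381 is €3.57/unit.
Duty = 2,477 × €3.57 = €8,842.89.
Total = €0.00 + €152,469.77 + €8,842.89 = €161,312.66.

€161,312.66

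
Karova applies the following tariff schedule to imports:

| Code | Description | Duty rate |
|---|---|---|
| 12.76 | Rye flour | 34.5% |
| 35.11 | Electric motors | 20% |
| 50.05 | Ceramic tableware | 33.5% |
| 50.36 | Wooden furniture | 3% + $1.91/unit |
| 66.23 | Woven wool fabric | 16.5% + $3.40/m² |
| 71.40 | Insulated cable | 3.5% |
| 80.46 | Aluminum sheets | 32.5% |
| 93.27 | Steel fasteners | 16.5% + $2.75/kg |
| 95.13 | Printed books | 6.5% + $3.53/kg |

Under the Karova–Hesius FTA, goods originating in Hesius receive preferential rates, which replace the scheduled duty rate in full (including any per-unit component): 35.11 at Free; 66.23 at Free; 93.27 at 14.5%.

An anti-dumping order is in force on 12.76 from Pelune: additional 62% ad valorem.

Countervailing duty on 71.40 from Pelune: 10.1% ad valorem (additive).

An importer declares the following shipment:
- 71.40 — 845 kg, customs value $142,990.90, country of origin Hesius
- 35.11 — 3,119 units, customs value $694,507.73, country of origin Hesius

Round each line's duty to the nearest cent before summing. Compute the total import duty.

Line 1 (71.40, Hesius, 845 kg, $142,990.90):
Base rate for 71.40 is 3.5%.
Origin Hesius is the FTA partner but 71.40 is not on the preference list; base rate stands.
The additional-duty order on 71.40 targets Pelune, not Hesius; it does not apply.
Duty = $142,990.90 × 3.5% = $5,004.68.
Line 2 (35.11, Hesius, 3,119 units, $694,507.73):
Base rate for 35.11 is 20%.
Origin Hesius qualifies under the Karova–Hesius agreement and 35.11 is covered: preferential rate Free applies instead.
Duty = $694,507.73 × 0% = $0.00.
Total = $5,004.68 + $0.00 = $5,004.68.

$5,004.68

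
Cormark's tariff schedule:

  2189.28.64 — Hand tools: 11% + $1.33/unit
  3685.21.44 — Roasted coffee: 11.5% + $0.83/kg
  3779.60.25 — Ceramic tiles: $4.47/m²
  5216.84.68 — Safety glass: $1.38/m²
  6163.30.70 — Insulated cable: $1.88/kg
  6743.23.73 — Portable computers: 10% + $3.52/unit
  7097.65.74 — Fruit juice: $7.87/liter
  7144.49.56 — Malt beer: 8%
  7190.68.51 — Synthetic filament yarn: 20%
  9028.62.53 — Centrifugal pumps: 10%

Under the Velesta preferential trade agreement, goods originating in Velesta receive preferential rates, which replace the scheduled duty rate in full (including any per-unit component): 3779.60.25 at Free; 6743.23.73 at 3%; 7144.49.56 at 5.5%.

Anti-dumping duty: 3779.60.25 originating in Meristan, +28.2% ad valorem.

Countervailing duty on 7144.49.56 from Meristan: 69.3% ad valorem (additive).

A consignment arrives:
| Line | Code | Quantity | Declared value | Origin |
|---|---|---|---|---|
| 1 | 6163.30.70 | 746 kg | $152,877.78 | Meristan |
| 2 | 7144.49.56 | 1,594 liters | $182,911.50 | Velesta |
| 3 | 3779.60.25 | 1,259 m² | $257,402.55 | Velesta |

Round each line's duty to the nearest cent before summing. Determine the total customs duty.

Line 1 (6163.30.70, Meristan, 746 kg, $152,877.78):
Base rate for 6163.30.70 is $1.88/kg.
Duty = 746 × $1.88 = $1,402.48.
Line 2 (7144.49.56, Velesta, 1,594 liters, $182,911.50):
Base rate for 7144.49.56 is 8%.
Origin Velesta qualifies under the Cormark–Velesta agreement and 7144.49.56 is covered: preferential rate 5.5% applies instead.
The additional-duty order on 7144.49.56 targets Meristan, not Velesta; it does not apply.
Duty = $182,911.50 × 5.5% = $10,060.13.
Line 3 (3779.60.25, Velesta, 1,259 m², $257,402.55):
Base rate for 3779.60.25 is $4.47/m².
Origin Velesta qualifies under the Cormark–Velesta agreement and 3779.60.25 is covered: preferential rate Free applies instead.
The additional-duty order on 3779.60.25 targets Meristan, not Velesta; it does not apply.
Duty = $257,402.55 × 0% = $0.00.
Total = $1,402.48 + $10,060.13 + $0.00 = $11,462.61.

$11,462.61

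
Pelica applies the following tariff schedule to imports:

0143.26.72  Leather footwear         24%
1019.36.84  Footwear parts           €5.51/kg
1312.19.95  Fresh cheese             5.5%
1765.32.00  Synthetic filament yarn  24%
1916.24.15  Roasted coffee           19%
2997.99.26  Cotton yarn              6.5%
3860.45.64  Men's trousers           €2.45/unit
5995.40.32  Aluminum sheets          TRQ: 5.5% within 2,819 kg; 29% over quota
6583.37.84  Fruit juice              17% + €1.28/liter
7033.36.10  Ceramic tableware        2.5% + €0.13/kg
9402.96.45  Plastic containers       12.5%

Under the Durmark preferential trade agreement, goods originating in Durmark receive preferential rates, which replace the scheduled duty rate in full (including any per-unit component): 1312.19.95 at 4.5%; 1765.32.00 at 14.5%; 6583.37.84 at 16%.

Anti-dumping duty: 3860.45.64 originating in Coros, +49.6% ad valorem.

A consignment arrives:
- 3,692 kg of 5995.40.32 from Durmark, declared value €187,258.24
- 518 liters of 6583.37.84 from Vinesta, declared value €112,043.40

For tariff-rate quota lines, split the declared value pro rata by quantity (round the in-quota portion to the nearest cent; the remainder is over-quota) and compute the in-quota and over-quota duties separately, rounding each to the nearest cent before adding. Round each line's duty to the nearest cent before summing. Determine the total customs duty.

€40,415.08

Line 1 (5995.40.32, Durmark, 3,692 kg, €187,258.24):
Code 5995.40.32 is under a tariff-rate quota (threshold 2,819 kg). In-quota: 2,819 kg at 5.5%; over-quota: 873 kg at 29%.
Pro-rata value split: in-quota = €187,258.24 × 2,819/3,692 = €142,979.68; over-quota = €187,258.24 − €142,979.68 = €44,278.56.
In-quota duty = €142,979.68 × 5.5% = €7,863.88. Over-quota duty = €44,278.56 × 29% = €12,840.78.
Line duty = €7,863.88 + €12,840.78 = €20,704.66.
Line 2 (6583.37.84, Vinesta, 518 liters, €112,043.40):
Base rate for 6583.37.84 is 17% + €1.28/liter.
6583.37.84 has an FTA preferential rate, but origin Vinesta is not Durmark; base rate stands.
Duty = €112,043.40 × 17% + 518 × €1.28 = €19,710.42.
Total = €20,704.66 + €19,710.42 = €40,415.08.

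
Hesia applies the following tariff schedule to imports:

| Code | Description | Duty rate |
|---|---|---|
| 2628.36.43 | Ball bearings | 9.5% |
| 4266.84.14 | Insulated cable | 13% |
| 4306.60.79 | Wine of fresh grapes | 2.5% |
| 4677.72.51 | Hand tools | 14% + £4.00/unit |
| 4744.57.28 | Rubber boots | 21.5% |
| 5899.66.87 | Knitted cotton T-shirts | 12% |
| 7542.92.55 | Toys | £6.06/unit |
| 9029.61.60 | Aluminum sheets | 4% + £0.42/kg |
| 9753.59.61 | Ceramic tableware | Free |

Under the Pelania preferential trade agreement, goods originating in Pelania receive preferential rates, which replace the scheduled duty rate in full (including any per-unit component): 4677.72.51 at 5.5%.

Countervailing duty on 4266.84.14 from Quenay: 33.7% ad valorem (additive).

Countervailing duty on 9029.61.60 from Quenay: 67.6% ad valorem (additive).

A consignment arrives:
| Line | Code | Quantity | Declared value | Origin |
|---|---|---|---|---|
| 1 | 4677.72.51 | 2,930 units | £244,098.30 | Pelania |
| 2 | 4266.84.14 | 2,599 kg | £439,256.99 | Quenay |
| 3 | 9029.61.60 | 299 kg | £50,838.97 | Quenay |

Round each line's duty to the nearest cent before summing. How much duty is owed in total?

Line 1 (4677.72.51, Pelania, 2,930 units, £244,098.30):
Base rate for 4677.72.51 is 14% + £4.00/unit.
Origin Pelania qualifies under the Hesia–Pelania agreement and 4677.72.51 is covered: preferential rate 5.5% applies instead.
Duty = £244,098.30 × 5.5% = £13,425.41.
Line 2 (4266.84.14, Quenay, 2,599 kg, £439,256.99):
Base rate for 4266.84.14 is 13%.
Additional duty on 4266.84.14 from Quenay: +33.7%. Applied ad valorem rate: 13% + 33.7% = 46.7%.
Duty = £439,256.99 × 46.7% = £205,133.01.
Line 3 (9029.61.60, Quenay, 299 kg, £50,838.97):
Base rate for 9029.61.60 is 4% + £0.42/kg.
Additional duty on 9029.61.60 from Quenay: +67.6%. Applied ad valorem rate: 4% + 67.6% = 71.6%.
Duty = £50,838.97 × 71.6% + 299 × £0.42 = £36,526.28.
Total = £13,425.41 + £205,133.01 + £36,526.28 = £255,084.70.

£255,084.70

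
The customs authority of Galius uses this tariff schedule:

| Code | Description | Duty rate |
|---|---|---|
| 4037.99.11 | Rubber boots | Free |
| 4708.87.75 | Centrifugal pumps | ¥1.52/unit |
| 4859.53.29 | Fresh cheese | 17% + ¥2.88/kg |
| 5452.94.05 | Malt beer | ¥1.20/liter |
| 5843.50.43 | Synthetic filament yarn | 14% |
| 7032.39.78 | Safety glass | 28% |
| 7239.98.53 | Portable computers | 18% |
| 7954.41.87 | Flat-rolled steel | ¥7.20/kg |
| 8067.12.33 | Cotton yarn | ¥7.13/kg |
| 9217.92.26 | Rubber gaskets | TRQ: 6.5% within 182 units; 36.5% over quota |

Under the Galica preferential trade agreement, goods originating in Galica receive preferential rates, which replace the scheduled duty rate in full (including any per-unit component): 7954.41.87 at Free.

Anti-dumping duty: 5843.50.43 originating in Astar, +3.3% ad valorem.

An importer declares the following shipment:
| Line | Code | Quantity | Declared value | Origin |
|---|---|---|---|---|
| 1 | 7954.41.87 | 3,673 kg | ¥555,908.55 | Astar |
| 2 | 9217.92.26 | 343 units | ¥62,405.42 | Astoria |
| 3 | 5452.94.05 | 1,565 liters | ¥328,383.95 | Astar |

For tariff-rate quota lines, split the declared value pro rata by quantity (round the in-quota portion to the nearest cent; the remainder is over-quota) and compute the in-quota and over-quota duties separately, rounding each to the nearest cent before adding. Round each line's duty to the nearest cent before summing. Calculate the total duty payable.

¥41,167.65

Line 1 (7954.41.87, Astar, 3,673 kg, ¥555,908.55):
Base rate for 7954.41.87 is ¥7.20/kg.
7954.41.87 has an FTA preferential rate, but origin Astar is not Galica; base rate stands.
Duty = 3,673 × ¥7.20 = ¥26,445.60.
Line 2 (9217.92.26, Astoria, 343 units, ¥62,405.42):
Code 9217.92.26 is under a tariff-rate quota (threshold 182 units). In-quota: 182 units at 6.5%; over-quota: 161 units at 36.5%.
Pro-rata value split: in-quota = ¥62,405.42 × 182/343 = ¥33,113.08; over-quota = ¥62,405.42 − ¥33,113.08 = ¥29,292.34.
In-quota duty = ¥33,113.08 × 6.5% = ¥2,152.35. Over-quota duty = ¥29,292.34 × 36.5% = ¥10,691.70.
Line duty = ¥2,152.35 + ¥10,691.70 = ¥12,844.05.
Line 3 (5452.94.05, Astar, 1,565 liters, ¥328,383.95):
Base rate for 5452.94.05 is ¥1.20/liter.
Duty = 1,565 × ¥1.20 = ¥1,878.00.
Total = ¥26,445.60 + ¥12,844.05 + ¥1,878.00 = ¥41,167.65.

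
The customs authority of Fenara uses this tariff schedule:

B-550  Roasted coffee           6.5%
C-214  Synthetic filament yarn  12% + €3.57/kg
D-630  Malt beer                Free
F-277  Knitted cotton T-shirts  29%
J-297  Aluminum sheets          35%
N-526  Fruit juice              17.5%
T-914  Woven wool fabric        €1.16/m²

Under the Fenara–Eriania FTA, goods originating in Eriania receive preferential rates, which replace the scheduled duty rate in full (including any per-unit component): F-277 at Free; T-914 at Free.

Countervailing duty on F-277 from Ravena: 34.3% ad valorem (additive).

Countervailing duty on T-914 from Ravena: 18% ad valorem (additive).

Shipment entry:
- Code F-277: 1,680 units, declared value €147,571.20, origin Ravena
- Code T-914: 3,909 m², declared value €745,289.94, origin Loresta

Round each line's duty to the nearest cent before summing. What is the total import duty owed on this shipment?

€97,947.01

Line 1 (F-277, Ravena, 1,680 units, €147,571.20):
Base rate for F-277 is 29%.
F-277 has an FTA preferential rate, but origin Ravena is not Eriania; base rate stands.
Additional duty on F-277 from Ravena: +34.3%. Applied ad valorem rate: 29% + 34.3% = 63.3%.
Duty = €147,571.20 × 63.3% = €93,412.57.
Line 2 (T-914, Loresta, 3,909 m², €745,289.94):
Base rate for T-914 is €1.16/m².
T-914 has an FTA preferential rate, but origin Loresta is not Eriania; base rate stands.
The additional-duty order on T-914 targets Ravena, not Loresta; it does not apply.
Duty = 3,909 × €1.16 = €4,534.44.
Total = €93,412.57 + €4,534.44 = €97,947.01.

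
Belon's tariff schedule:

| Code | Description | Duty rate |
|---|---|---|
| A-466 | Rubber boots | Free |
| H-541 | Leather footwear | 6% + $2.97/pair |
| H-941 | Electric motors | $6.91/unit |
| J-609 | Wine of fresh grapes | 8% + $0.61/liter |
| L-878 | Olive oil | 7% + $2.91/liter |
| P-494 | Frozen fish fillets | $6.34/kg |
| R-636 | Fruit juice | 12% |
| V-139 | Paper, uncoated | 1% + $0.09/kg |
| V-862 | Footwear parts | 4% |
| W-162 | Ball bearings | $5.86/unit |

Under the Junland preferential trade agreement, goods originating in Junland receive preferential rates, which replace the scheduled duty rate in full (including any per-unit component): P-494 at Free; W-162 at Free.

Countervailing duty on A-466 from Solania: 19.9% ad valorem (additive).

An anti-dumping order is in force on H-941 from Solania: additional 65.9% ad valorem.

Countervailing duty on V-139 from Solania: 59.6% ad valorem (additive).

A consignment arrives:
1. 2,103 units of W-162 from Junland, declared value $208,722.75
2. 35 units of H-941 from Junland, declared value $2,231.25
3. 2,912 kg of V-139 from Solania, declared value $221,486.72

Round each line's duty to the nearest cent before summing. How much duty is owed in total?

Line 1 (W-162, Junland, 2,103 units, $208,722.75):
Base rate for W-162 is $5.86/unit.
Origin Junland qualifies under the Belon–Junland agreement and W-162 is covered: preferential rate Free applies instead.
Duty = $208,722.75 × 0% = $0.00.
Line 2 (H-941, Junland, 35 units, $2,231.25):
Base rate for H-941 is $6.91/unit.
Origin Junland is the FTA partner but H-941 is not on the preference list; base rate stands.
The additional-duty order on H-941 targets Solania, not Junland; it does not apply.
Duty = 35 × $6.91 = $241.85.
Line 3 (V-139, Solania, 2,912 kg, $221,486.72):
Base rate for V-139 is 1% + $0.09/kg.
Additional duty on V-139 from Solania: +59.6%. Applied ad valorem rate: 1% + 59.6% = 60.6%.
Duty = $221,486.72 × 60.6% + 2,912 × $0.09 = $134,483.03.
Total = $0.00 + $241.85 + $134,483.03 = $134,724.88.

$134,724.88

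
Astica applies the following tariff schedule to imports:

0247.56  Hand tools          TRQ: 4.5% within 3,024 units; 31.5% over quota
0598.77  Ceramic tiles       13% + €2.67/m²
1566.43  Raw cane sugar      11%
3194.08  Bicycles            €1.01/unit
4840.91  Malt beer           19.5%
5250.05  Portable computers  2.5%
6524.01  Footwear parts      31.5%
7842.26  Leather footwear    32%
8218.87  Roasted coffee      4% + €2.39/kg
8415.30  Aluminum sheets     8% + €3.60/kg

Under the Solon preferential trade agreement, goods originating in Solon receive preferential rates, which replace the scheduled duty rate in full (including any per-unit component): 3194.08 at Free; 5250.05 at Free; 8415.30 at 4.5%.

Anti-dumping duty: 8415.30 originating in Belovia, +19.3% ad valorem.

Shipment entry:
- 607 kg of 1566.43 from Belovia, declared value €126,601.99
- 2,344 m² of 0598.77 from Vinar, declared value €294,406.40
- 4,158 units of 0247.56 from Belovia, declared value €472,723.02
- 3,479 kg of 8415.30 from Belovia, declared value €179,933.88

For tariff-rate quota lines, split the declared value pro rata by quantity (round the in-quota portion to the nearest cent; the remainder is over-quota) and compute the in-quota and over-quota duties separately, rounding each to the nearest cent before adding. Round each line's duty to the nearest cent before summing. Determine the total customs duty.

€176,186.02

Line 1 (1566.43, Belovia, 607 kg, €126,601.99):
Base rate for 1566.43 is 11%.
Duty = €126,601.99 × 11% = €13,926.22.
Line 2 (0598.77, Vinar, 2,344 m², €294,406.40):
Base rate for 0598.77 is 13% + €2.67/m².
Duty = €294,406.40 × 13% + 2,344 × €2.67 = €44,531.31.
Line 3 (0247.56, Belovia, 4,158 units, €472,723.02):
Code 0247.56 is under a tariff-rate quota (threshold 3,024 units). In-quota: 3,024 units at 4.5%; over-quota: 1,134 units at 31.5%.
Pro-rata value split: in-quota = €472,723.02 × 3,024/4,158 = €343,798.56; over-quota = €472,723.02 − €343,798.56 = €128,924.46.
In-quota duty = €343,798.56 × 4.5% = €15,470.94. Over-quota duty = €128,924.46 × 31.5% = €40,611.20.
Line duty = €15,470.94 + €40,611.20 = €56,082.14.
Line 4 (8415.30, Belovia, 3,479 kg, €179,933.88):
Base rate for 8415.30 is 8% + €3.60/kg.
8415.30 has an FTA preferential rate, but origin Belovia is not Solon; base rate stands.
Additional duty on 8415.30 from Belovia: +19.3%. Applied ad valorem rate: 8% + 19.3% = 27.3%.
Duty = €179,933.88 × 27.3% + 3,479 × €3.60 = €61,646.35.
Total = €13,926.22 + €44,531.31 + €56,082.14 + €61,646.35 = €176,186.02.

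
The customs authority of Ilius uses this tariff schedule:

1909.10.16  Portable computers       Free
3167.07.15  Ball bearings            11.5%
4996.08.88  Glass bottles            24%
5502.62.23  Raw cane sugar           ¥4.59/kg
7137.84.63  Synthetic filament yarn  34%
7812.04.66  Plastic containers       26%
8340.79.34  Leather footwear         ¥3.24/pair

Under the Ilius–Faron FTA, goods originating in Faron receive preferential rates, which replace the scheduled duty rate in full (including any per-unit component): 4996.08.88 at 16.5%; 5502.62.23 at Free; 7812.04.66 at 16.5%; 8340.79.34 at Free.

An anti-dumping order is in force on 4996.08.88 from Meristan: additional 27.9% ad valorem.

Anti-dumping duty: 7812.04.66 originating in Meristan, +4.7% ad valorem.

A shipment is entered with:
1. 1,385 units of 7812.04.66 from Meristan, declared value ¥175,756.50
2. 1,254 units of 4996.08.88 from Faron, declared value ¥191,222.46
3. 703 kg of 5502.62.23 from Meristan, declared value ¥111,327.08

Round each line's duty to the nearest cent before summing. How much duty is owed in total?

Line 1 (7812.04.66, Meristan, 1,385 units, ¥175,756.50):
Base rate for 7812.04.66 is 26%.
7812.04.66 has an FTA preferential rate, but origin Meristan is not Faron; base rate stands.
Additional duty on 7812.04.66 from Meristan: +4.7%. Applied ad valorem rate: 26% + 4.7% = 30.7%.
Duty = ¥175,756.50 × 30.7% = ¥53,957.25.
Line 2 (4996.08.88, Faron, 1,254 units, ¥191,222.46):
Base rate for 4996.08.88 is 24%.
Origin Faron qualifies under the Ilius–Faron agreement and 4996.08.88 is covered: preferential rate 16.5% applies instead.
The additional-duty order on 4996.08.88 targets Meristan, not Faron; it does not apply.
Duty = ¥191,222.46 × 16.5% = ¥31,551.71.
Line 3 (5502.62.23, Meristan, 703 kg, ¥111,327.08):
Base rate for 5502.62.23 is ¥4.59/kg.
5502.62.23 has an FTA preferential rate, but origin Meristan is not Faron; base rate stands.
Duty = 703 × ¥4.59 = ¥3,226.77.
Total = ¥53,957.25 + ¥31,551.71 + ¥3,226.77 = ¥88,735.73.

¥88,735.73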